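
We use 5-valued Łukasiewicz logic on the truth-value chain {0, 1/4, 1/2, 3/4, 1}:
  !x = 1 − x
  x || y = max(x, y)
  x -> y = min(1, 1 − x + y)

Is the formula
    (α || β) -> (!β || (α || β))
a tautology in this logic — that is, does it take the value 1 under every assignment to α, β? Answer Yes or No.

Yes

At α = 1/2, β = 1/4, for instance:
α || β = 1/2 || 1/4 = 1/2
!β = !1/4 = 3/4
!β || (α || β) = 3/4 || 1/2 = 3/4
(α || β) -> (!β || (α || β)) = 1/2 -> 3/4 = 1
and checking the remaining 24 assignments likewise gives ≥ 1 in every case.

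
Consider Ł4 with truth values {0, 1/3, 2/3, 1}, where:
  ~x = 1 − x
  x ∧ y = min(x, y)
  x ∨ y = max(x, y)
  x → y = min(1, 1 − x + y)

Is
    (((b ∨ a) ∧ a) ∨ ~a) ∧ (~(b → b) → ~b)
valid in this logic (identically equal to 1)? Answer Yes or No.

Counterexample: take a = 1/3, b = 0.
b ∨ a = 0 ∨ 1/3 = 1/3
(b ∨ a) ∧ a = 1/3 ∧ 1/3 = 1/3
~a = ~1/3 = 2/3
((b ∨ a) ∧ a) ∨ ~a = 1/3 ∨ 2/3 = 2/3
b → b = 0 → 0 = 1
~(b → b) = ~1 = 0
~b = ~0 = 1
~(b → b) → ~b = 0 → 1 = 1
(((b ∨ a) ∧ a) ∨ ~a) ∧ (~(b → b) → ~b) = 2/3 ∧ 1 = 2/3
This gives 2/3 ≠ 1.

No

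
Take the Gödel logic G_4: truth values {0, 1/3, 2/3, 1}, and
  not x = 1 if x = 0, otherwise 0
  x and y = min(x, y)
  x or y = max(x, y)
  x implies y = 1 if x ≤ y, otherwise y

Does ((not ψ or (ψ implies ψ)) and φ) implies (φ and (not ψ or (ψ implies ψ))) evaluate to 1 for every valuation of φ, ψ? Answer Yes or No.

Yes

φ = 0, ψ = 0 ↦ 1
φ = 0, ψ = 1/3 ↦ 1
φ = 0, ψ = 2/3 ↦ 1
φ = 0, ψ = 1 ↦ 1
φ = 1/3, ψ = 0 ↦ 1
φ = 1/3, ψ = 1/3 ↦ 1
φ = 1/3, ψ = 2/3 ↦ 1
φ = 1/3, ψ = 1 ↦ 1
φ = 2/3, ψ = 0 ↦ 1
φ = 2/3, ψ = 1/3 ↦ 1
φ = 2/3, ψ = 2/3 ↦ 1
φ = 2/3, ψ = 1 ↦ 1
φ = 1, ψ = 0 ↦ 1
φ = 1, ψ = 1/3 ↦ 1
φ = 1, ψ = 2/3 ↦ 1
φ = 1, ψ = 1 ↦ 1
Every assignment gives a value ≥ 1.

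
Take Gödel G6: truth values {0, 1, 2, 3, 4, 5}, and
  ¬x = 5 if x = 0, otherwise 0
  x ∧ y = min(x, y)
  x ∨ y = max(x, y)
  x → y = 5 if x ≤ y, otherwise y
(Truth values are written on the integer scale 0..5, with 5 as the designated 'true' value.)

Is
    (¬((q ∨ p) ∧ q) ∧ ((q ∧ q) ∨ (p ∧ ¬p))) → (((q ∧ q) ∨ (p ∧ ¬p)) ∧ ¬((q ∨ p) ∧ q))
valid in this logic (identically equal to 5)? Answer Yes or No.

Yes

At p = 2, q = 2, for instance:
q ∨ p = 2 ∨ 2 = 2
(q ∨ p) ∧ q = 2 ∧ 2 = 2
¬((q ∨ p) ∧ q) = ¬2 = 0
q ∧ q = 2 ∧ 2 = 2
¬p = ¬2 = 0
p ∧ ¬p = 2 ∧ 0 = 0
(q ∧ q) ∨ (p ∧ ¬p) = 2 ∨ 0 = 2
¬((q ∨ p) ∧ q) ∧ ((q ∧ q) ∨ (p ∧ ¬p)) = 0 ∧ 2 = 0
((q ∧ q) ∨ (p ∧ ¬p)) ∧ ¬((q ∨ p) ∧ q) = 2 ∧ 0 = 0
(¬((q ∨ p) ∧ q) ∧ ((q ∧ q) ∨ (p ∧ ¬p))) → (((q ∧ q) ∨ (p ∧ ¬p)) ∧ ¬((q ∨ p) ∧ q)) = 0 → 0 = 5
and checking the remaining 35 assignments likewise gives ≥ 5 in every case.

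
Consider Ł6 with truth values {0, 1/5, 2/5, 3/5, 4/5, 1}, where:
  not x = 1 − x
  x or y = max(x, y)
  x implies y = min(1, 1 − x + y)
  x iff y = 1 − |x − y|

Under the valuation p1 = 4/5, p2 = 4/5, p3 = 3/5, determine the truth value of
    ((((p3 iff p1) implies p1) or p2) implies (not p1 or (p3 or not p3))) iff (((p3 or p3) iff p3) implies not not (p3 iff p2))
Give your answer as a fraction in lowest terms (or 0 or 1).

4/5

p3 iff p1 = 3/5 iff 4/5 = 4/5
(p3 iff p1) implies p1 = 4/5 implies 4/5 = 1
((p3 iff p1) implies p1) or p2 = 1 or 4/5 = 1
not p1 = not 4/5 = 1/5
not p3 = not 3/5 = 2/5
p3 or not p3 = 3/5 or 2/5 = 3/5
not p1 or (p3 or not p3) = 1/5 or 3/5 = 3/5
(((p3 iff p1) implies p1) or p2) implies (not p1 or (p3 or not p3)) = 1 implies 3/5 = 3/5
p3 or p3 = 3/5 or 3/5 = 3/5
(p3 or p3) iff p3 = 3/5 iff 3/5 = 1
p3 iff p2 = 3/5 iff 4/5 = 4/5
not (p3 iff p2) = not 4/5 = 1/5
not not (p3 iff p2) = not 1/5 = 4/5
((p3 or p3) iff p3) implies not not (p3 iff p2) = 1 implies 4/5 = 4/5
((((p3 iff p1) implies p1) or p2) implies (not p1 or (p3 or not p3))) iff (((p3 or p3) iff p3) implies not not (p3 iff p2)) = 3/5 iff 4/5 = 4/5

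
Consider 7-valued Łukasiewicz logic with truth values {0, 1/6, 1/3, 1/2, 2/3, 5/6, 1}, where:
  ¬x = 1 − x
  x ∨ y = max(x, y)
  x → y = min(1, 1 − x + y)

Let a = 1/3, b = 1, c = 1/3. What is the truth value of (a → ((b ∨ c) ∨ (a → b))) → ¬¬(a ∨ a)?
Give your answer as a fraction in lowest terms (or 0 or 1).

1/3

b ∨ c = 1 ∨ 1/3 = 1
a → b = 1/3 → 1 = 1
(b ∨ c) ∨ (a → b) = 1 ∨ 1 = 1
a → ((b ∨ c) ∨ (a → b)) = 1/3 → 1 = 1
a ∨ a = 1/3 ∨ 1/3 = 1/3
¬(a ∨ a) = ¬1/3 = 2/3
¬¬(a ∨ a) = ¬2/3 = 1/3
(a → ((b ∨ c) ∨ (a → b))) → ¬¬(a ∨ a) = 1 → 1/3 = 1/3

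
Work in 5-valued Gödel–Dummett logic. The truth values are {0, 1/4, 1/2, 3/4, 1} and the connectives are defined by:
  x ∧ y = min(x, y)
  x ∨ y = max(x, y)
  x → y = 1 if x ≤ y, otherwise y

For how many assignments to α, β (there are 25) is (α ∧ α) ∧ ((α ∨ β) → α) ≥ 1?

value 1: 5 assignments (counts)
value 3/4: 5 assignments
value 1/2: 5 assignments
value 1/4: 5 assignments
value 0: 5 assignments
So 5 of the 25 assignments meet the threshold.

5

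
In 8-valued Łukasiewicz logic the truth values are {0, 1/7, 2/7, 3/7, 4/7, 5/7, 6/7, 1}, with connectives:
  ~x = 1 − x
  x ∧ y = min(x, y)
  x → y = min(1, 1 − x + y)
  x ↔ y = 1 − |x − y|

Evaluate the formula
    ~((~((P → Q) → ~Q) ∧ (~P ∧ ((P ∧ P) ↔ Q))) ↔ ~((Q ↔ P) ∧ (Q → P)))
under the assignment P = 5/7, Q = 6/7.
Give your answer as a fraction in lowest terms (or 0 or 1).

P → Q = 5/7 → 6/7 = 1
~Q = ~6/7 = 1/7
(P → Q) → ~Q = 1 → 1/7 = 1/7
~((P → Q) → ~Q) = ~1/7 = 6/7
~P = ~5/7 = 2/7
P ∧ P = 5/7 ∧ 5/7 = 5/7
(P ∧ P) ↔ Q = 5/7 ↔ 6/7 = 6/7
~P ∧ ((P ∧ P) ↔ Q) = 2/7 ∧ 6/7 = 2/7
~((P → Q) → ~Q) ∧ (~P ∧ ((P ∧ P) ↔ Q)) = 6/7 ∧ 2/7 = 2/7
Q ↔ P = 6/7 ↔ 5/7 = 6/7
Q → P = 6/7 → 5/7 = 6/7
(Q ↔ P) ∧ (Q → P) = 6/7 ∧ 6/7 = 6/7
~((Q ↔ P) ∧ (Q → P)) = ~6/7 = 1/7
(~((P → Q) → ~Q) ∧ (~P ∧ ((P ∧ P) ↔ Q))) ↔ ~((Q ↔ P) ∧ (Q → P)) = 2/7 ↔ 1/7 = 6/7
~((~((P → Q) → ~Q) ∧ (~P ∧ ((P ∧ P) ↔ Q))) ↔ ~((Q ↔ P) ∧ (Q → P))) = ~6/7 = 1/7

1/7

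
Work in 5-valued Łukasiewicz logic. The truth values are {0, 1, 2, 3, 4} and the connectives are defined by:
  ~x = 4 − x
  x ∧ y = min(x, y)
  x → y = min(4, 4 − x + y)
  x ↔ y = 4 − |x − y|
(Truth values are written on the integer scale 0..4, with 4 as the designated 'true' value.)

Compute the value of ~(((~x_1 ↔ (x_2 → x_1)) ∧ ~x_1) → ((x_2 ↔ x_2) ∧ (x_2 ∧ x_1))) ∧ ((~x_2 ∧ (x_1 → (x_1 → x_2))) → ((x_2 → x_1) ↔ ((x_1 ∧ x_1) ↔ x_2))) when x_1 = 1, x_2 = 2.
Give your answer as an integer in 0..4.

~x_1 = ~1 = 3
x_2 → x_1 = 2 → 1 = 3
~x_1 ↔ (x_2 → x_1) = 3 ↔ 3 = 4
~x_1 = ~1 = 3
(~x_1 ↔ (x_2 → x_1)) ∧ ~x_1 = 4 ∧ 3 = 3
x_2 ↔ x_2 = 2 ↔ 2 = 4
x_2 ∧ x_1 = 2 ∧ 1 = 1
(x_2 ↔ x_2) ∧ (x_2 ∧ x_1) = 4 ∧ 1 = 1
((~x_1 ↔ (x_2 → x_1)) ∧ ~x_1) → ((x_2 ↔ x_2) ∧ (x_2 ∧ x_1)) = 3 → 1 = 2
~(((~x_1 ↔ (x_2 → x_1)) ∧ ~x_1) → ((x_2 ↔ x_2) ∧ (x_2 ∧ x_1))) = ~2 = 2
~x_2 = ~2 = 2
x_1 → x_2 = 1 → 2 = 4
x_1 → (x_1 → x_2) = 1 → 4 = 4
~x_2 ∧ (x_1 → (x_1 → x_2)) = 2 ∧ 4 = 2
x_2 → x_1 = 2 → 1 = 3
x_1 ∧ x_1 = 1 ∧ 1 = 1
(x_1 ∧ x_1) ↔ x_2 = 1 ↔ 2 = 3
(x_2 → x_1) ↔ ((x_1 ∧ x_1) ↔ x_2) = 3 ↔ 3 = 4
(~x_2 ∧ (x_1 → (x_1 → x_2))) → ((x_2 → x_1) ↔ ((x_1 ∧ x_1) ↔ x_2)) = 2 → 4 = 4
~(((~x_1 ↔ (x_2 → x_1)) ∧ ~x_1) → ((x_2 ↔ x_2) ∧ (x_2 ∧ x_1))) ∧ ((~x_2 ∧ (x_1 → (x_1 → x_2))) → ((x_2 → x_1) ↔ ((x_1 ∧ x_1) ↔ x_2))) = 2 ∧ 4 = 2

2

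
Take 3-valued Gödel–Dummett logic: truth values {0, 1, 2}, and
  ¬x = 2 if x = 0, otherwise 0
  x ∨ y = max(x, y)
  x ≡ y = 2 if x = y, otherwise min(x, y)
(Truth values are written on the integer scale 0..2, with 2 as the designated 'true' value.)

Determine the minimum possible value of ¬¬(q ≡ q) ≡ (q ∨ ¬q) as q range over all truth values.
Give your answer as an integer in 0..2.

Take q = 1:
q ≡ q = 1 ≡ 1 = 2
¬(q ≡ q) = ¬2 = 0
¬¬(q ≡ q) = ¬0 = 2
¬q = ¬1 = 0
q ∨ ¬q = 1 ∨ 0 = 1
¬¬(q ≡ q) ≡ (q ∨ ¬q) = 2 ≡ 1 = 1
No assignment yields a value below 1, so this is the minimum.

1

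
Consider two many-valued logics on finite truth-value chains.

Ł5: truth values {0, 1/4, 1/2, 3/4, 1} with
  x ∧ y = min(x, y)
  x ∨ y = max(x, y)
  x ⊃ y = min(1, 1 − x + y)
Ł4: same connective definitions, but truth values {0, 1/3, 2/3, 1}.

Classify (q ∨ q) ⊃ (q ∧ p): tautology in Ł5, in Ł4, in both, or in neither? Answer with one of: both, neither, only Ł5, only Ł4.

neither

In Ł5: at p = 0, q = 1/4 the value is 3/4 — not a tautology.
In Ł4: at p = 0, q = 1/3 the value is 2/3 — not a tautology.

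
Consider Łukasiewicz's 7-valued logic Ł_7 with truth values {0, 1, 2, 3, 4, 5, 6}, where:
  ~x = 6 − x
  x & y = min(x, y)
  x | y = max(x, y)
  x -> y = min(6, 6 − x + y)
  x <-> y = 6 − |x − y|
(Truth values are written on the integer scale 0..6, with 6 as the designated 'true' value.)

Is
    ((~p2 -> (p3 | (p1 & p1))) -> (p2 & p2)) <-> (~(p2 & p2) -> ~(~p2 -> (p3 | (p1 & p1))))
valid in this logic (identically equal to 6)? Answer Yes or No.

At p1 = 2, p2 = 2, p3 = 2, for instance:
~p2 = ~2 = 4
p1 & p1 = 2 & 2 = 2
p3 | (p1 & p1) = 2 | 2 = 2
~p2 -> (p3 | (p1 & p1)) = 4 -> 2 = 4
p2 & p2 = 2 & 2 = 2
(~p2 -> (p3 | (p1 & p1))) -> (p2 & p2) = 4 -> 2 = 4
~(p2 & p2) = ~2 = 4
~(~p2 -> (p3 | (p1 & p1))) = ~4 = 2
~(p2 & p2) -> ~(~p2 -> (p3 | (p1 & p1))) = 4 -> 2 = 4
((~p2 -> (p3 | (p1 & p1))) -> (p2 & p2)) <-> (~(p2 & p2) -> ~(~p2 -> (p3 | (p1 & p1)))) = 4 <-> 4 = 6
and checking the remaining 342 assignments likewise gives ≥ 6 in every case.

Yes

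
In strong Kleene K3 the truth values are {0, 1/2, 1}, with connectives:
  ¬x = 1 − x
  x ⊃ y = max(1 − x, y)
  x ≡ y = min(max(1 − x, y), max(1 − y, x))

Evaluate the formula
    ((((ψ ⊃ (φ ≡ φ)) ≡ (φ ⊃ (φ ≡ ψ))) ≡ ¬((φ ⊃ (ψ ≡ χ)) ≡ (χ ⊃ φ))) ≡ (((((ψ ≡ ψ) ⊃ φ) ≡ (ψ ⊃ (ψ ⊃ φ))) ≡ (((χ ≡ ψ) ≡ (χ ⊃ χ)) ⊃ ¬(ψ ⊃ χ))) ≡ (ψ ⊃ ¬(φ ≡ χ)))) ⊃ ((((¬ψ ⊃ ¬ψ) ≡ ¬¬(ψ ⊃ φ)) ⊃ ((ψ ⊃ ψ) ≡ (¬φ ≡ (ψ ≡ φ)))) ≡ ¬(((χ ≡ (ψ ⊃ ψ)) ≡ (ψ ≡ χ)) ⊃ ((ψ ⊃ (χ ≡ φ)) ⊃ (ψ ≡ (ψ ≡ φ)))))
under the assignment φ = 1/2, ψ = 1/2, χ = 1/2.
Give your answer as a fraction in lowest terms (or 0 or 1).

φ ≡ φ = 1/2 ≡ 1/2 = 1/2
ψ ⊃ (φ ≡ φ) = 1/2 ⊃ 1/2 = 1/2
φ ≡ ψ = 1/2 ≡ 1/2 = 1/2
φ ⊃ (φ ≡ ψ) = 1/2 ⊃ 1/2 = 1/2
(ψ ⊃ (φ ≡ φ)) ≡ (φ ⊃ (φ ≡ ψ)) = 1/2 ≡ 1/2 = 1/2
ψ ≡ χ = 1/2 ≡ 1/2 = 1/2
φ ⊃ (ψ ≡ χ) = 1/2 ⊃ 1/2 = 1/2
χ ⊃ φ = 1/2 ⊃ 1/2 = 1/2
(φ ⊃ (ψ ≡ χ)) ≡ (χ ⊃ φ) = 1/2 ≡ 1/2 = 1/2
¬((φ ⊃ (ψ ≡ χ)) ≡ (χ ⊃ φ)) = ¬1/2 = 1/2
((ψ ⊃ (φ ≡ φ)) ≡ (φ ⊃ (φ ≡ ψ))) ≡ ¬((φ ⊃ (ψ ≡ χ)) ≡ (χ ⊃ φ)) = 1/2 ≡ 1/2 = 1/2
ψ ≡ ψ = 1/2 ≡ 1/2 = 1/2
(ψ ≡ ψ) ⊃ φ = 1/2 ⊃ 1/2 = 1/2
ψ ⊃ φ = 1/2 ⊃ 1/2 = 1/2
ψ ⊃ (ψ ⊃ φ) = 1/2 ⊃ 1/2 = 1/2
((ψ ≡ ψ) ⊃ φ) ≡ (ψ ⊃ (ψ ⊃ φ)) = 1/2 ≡ 1/2 = 1/2
χ ≡ ψ = 1/2 ≡ 1/2 = 1/2
χ ⊃ χ = 1/2 ⊃ 1/2 = 1/2
(χ ≡ ψ) ≡ (χ ⊃ χ) = 1/2 ≡ 1/2 = 1/2
ψ ⊃ χ = 1/2 ⊃ 1/2 = 1/2
¬(ψ ⊃ χ) = ¬1/2 = 1/2
((χ ≡ ψ) ≡ (χ ⊃ χ)) ⊃ ¬(ψ ⊃ χ) = 1/2 ⊃ 1/2 = 1/2
(((ψ ≡ ψ) ⊃ φ) ≡ (ψ ⊃ (ψ ⊃ φ))) ≡ (((χ ≡ ψ) ≡ (χ ⊃ χ)) ⊃ ¬(ψ ⊃ χ)) = 1/2 ≡ 1/2 = 1/2
φ ≡ χ = 1/2 ≡ 1/2 = 1/2
¬(φ ≡ χ) = ¬1/2 = 1/2
ψ ⊃ ¬(φ ≡ χ) = 1/2 ⊃ 1/2 = 1/2
((((ψ ≡ ψ) ⊃ φ) ≡ (ψ ⊃ (ψ ⊃ φ))) ≡ (((χ ≡ ψ) ≡ (χ ⊃ χ)) ⊃ ¬(ψ ⊃ χ))) ≡ (ψ ⊃ ¬(φ ≡ χ)) = 1/2 ≡ 1/2 = 1/2
(((ψ ⊃ (φ ≡ φ)) ≡ (φ ⊃ (φ ≡ ψ))) ≡ ¬((φ ⊃ (ψ ≡ χ)) ≡ (χ ⊃ φ))) ≡ (((((ψ ≡ ψ) ⊃ φ) ≡ (ψ ⊃ (ψ ⊃ φ))) ≡ (((χ ≡ ψ) ≡ (χ ⊃ χ)) ⊃ ¬(ψ ⊃ χ))) ≡ (ψ ⊃ ¬(φ ≡ χ))) = 1/2 ≡ 1/2 = 1/2
¬ψ = ¬1/2 = 1/2
¬ψ = ¬1/2 = 1/2
¬ψ ⊃ ¬ψ = 1/2 ⊃ 1/2 = 1/2
ψ ⊃ φ = 1/2 ⊃ 1/2 = 1/2
¬(ψ ⊃ φ) = ¬1/2 = 1/2
¬¬(ψ ⊃ φ) = ¬1/2 = 1/2
(¬ψ ⊃ ¬ψ) ≡ ¬¬(ψ ⊃ φ) = 1/2 ≡ 1/2 = 1/2
ψ ⊃ ψ = 1/2 ⊃ 1/2 = 1/2
¬φ = ¬1/2 = 1/2
ψ ≡ φ = 1/2 ≡ 1/2 = 1/2
¬φ ≡ (ψ ≡ φ) = 1/2 ≡ 1/2 = 1/2
(ψ ⊃ ψ) ≡ (¬φ ≡ (ψ ≡ φ)) = 1/2 ≡ 1/2 = 1/2
((¬ψ ⊃ ¬ψ) ≡ ¬¬(ψ ⊃ φ)) ⊃ ((ψ ⊃ ψ) ≡ (¬φ ≡ (ψ ≡ φ))) = 1/2 ⊃ 1/2 = 1/2
ψ ⊃ ψ = 1/2 ⊃ 1/2 = 1/2
χ ≡ (ψ ⊃ ψ) = 1/2 ≡ 1/2 = 1/2
ψ ≡ χ = 1/2 ≡ 1/2 = 1/2
(χ ≡ (ψ ⊃ ψ)) ≡ (ψ ≡ χ) = 1/2 ≡ 1/2 = 1/2
χ ≡ φ = 1/2 ≡ 1/2 = 1/2
ψ ⊃ (χ ≡ φ) = 1/2 ⊃ 1/2 = 1/2
ψ ≡ φ = 1/2 ≡ 1/2 = 1/2
ψ ≡ (ψ ≡ φ) = 1/2 ≡ 1/2 = 1/2
(ψ ⊃ (χ ≡ φ)) ⊃ (ψ ≡ (ψ ≡ φ)) = 1/2 ⊃ 1/2 = 1/2
((χ ≡ (ψ ⊃ ψ)) ≡ (ψ ≡ χ)) ⊃ ((ψ ⊃ (χ ≡ φ)) ⊃ (ψ ≡ (ψ ≡ φ))) = 1/2 ⊃ 1/2 = 1/2
¬(((χ ≡ (ψ ⊃ ψ)) ≡ (ψ ≡ χ)) ⊃ ((ψ ⊃ (χ ≡ φ)) ⊃ (ψ ≡ (ψ ≡ φ)))) = ¬1/2 = 1/2
(((¬ψ ⊃ ¬ψ) ≡ ¬¬(ψ ⊃ φ)) ⊃ ((ψ ⊃ ψ) ≡ (¬φ ≡ (ψ ≡ φ)))) ≡ ¬(((χ ≡ (ψ ⊃ ψ)) ≡ (ψ ≡ χ)) ⊃ ((ψ ⊃ (χ ≡ φ)) ⊃ (ψ ≡ (ψ ≡ φ)))) = 1/2 ≡ 1/2 = 1/2
((((ψ ⊃ (φ ≡ φ)) ≡ (φ ⊃ (φ ≡ ψ))) ≡ ¬((φ ⊃ (ψ ≡ χ)) ≡ (χ ⊃ φ))) ≡ (((((ψ ≡ ψ) ⊃ φ) ≡ (ψ ⊃ (ψ ⊃ φ))) ≡ (((χ ≡ ψ) ≡ (χ ⊃ χ)) ⊃ ¬(ψ ⊃ χ))) ≡ (ψ ⊃ ¬(φ ≡ χ)))) ⊃ ((((¬ψ ⊃ ¬ψ) ≡ ¬¬(ψ ⊃ φ)) ⊃ ((ψ ⊃ ψ) ≡ (¬φ ≡ (ψ ≡ φ)))) ≡ ¬(((χ ≡ (ψ ⊃ ψ)) ≡ (ψ ≡ χ)) ⊃ ((ψ ⊃ (χ ≡ φ)) ⊃ (ψ ≡ (ψ ≡ φ))))) = 1/2 ⊃ 1/2 = 1/2

1/2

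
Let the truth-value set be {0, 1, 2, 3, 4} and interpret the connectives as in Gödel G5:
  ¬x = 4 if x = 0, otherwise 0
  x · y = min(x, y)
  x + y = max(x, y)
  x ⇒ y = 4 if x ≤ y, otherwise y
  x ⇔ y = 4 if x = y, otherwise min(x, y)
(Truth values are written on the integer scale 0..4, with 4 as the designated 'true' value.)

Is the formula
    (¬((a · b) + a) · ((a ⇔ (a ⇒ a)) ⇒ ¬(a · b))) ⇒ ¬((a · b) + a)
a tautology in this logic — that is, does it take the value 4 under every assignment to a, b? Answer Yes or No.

At a = 3, b = 0, for instance:
a · b = 3 · 0 = 0
(a · b) + a = 0 + 3 = 3
¬((a · b) + a) = ¬3 = 0
a ⇒ a = 3 ⇒ 3 = 4
a ⇔ (a ⇒ a) = 3 ⇔ 4 = 3
a · b = 3 · 0 = 0
¬(a · b) = ¬0 = 4
(a ⇔ (a ⇒ a)) ⇒ ¬(a · b) = 3 ⇒ 4 = 4
¬((a · b) + a) · ((a ⇔ (a ⇒ a)) ⇒ ¬(a · b)) = 0 · 4 = 0
(¬((a · b) + a) · ((a ⇔ (a ⇒ a)) ⇒ ¬(a · b))) ⇒ ¬((a · b) + a) = 0 ⇒ 0 = 4
and checking the remaining 24 assignments likewise gives ≥ 4 in every case.

Yes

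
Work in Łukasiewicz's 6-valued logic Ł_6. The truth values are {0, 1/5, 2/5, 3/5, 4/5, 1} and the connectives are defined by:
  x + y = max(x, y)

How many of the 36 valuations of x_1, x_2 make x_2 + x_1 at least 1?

11

value 1: 11 assignments (counts)
value 4/5: 9 assignments
value 3/5: 7 assignments
value 2/5: 5 assignments
value 1/5: 3 assignments
value 0: 1 assignment
So 11 of the 36 assignments meet the threshold.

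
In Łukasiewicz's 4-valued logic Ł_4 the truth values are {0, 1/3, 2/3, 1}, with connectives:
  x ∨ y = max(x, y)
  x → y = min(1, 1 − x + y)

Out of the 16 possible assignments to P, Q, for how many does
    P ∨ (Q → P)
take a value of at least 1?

10

P = 0, Q = 0 ↦ 1  ≥
P = 0, Q = 1/3 ↦ 2/3  <
P = 0, Q = 2/3 ↦ 1/3  <
P = 0, Q = 1 ↦ 0  <
P = 1/3, Q = 0 ↦ 1  ≥
P = 1/3, Q = 1/3 ↦ 1  ≥
P = 1/3, Q = 2/3 ↦ 2/3  <
P = 1/3, Q = 1 ↦ 1/3  <
P = 2/3, Q = 0 ↦ 1  ≥
P = 2/3, Q = 1/3 ↦ 1  ≥
P = 2/3, Q = 2/3 ↦ 1  ≥
P = 2/3, Q = 1 ↦ 2/3  <
P = 1, Q = 0 ↦ 1  ≥
P = 1, Q = 1/3 ↦ 1  ≥
P = 1, Q = 2/3 ↦ 1  ≥
P = 1, Q = 1 ↦ 1  ≥
So 10 of the 16 assignments meet the threshold.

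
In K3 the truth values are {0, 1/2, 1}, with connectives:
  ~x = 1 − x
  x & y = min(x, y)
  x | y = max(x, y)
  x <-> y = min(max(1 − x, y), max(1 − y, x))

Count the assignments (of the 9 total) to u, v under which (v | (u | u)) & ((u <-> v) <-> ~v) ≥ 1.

1

u = 0, v = 0 ↦ 0  <
u = 0, v = 1/2 ↦ 1/2  <
u = 0, v = 1 ↦ 1  ≥
u = 1/2, v = 0 ↦ 1/2  <
u = 1/2, v = 1/2 ↦ 1/2  <
u = 1/2, v = 1 ↦ 1/2  <
u = 1, v = 0 ↦ 0  <
u = 1, v = 1/2 ↦ 1/2  <
u = 1, v = 1 ↦ 0  <
So 1 of the 9 assignments meets the threshold.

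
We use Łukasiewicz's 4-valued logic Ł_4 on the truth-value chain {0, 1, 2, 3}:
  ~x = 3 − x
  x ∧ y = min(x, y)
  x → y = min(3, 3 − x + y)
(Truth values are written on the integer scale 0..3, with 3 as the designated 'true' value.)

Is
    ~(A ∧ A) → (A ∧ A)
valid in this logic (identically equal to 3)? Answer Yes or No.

Counterexample: take A = 0.
A ∧ A = 0 ∧ 0 = 0
~(A ∧ A) = ~0 = 3
A ∧ A = 0 ∧ 0 = 0
~(A ∧ A) → (A ∧ A) = 3 → 0 = 0
This gives 0 ≠ 3.

No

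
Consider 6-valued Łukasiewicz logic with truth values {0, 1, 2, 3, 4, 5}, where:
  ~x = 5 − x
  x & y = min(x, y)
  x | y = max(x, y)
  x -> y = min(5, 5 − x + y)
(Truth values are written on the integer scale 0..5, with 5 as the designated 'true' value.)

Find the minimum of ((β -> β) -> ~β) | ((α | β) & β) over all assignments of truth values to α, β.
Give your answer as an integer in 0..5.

Take α = 0, β = 2:
β -> β = 2 -> 2 = 5
~β = ~2 = 3
(β -> β) -> ~β = 5 -> 3 = 3
α | β = 0 | 2 = 2
(α | β) & β = 2 & 2 = 2
((β -> β) -> ~β) | ((α | β) & β) = 3 | 2 = 3
No assignment yields a value below 3, so this is the minimum.

3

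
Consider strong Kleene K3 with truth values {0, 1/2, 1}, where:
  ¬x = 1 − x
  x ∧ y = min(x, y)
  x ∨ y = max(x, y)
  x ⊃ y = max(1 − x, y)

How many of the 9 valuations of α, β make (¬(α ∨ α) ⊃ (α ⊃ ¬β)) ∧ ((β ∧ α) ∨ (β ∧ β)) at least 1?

α = 0, β = 0 ↦ 0  <
α = 0, β = 1/2 ↦ 1/2  <
α = 0, β = 1 ↦ 1  ≥
α = 1/2, β = 0 ↦ 0  <
α = 1/2, β = 1/2 ↦ 1/2  <
α = 1/2, β = 1 ↦ 1/2  <
α = 1, β = 0 ↦ 0  <
α = 1, β = 1/2 ↦ 1/2  <
α = 1, β = 1 ↦ 1  ≥
So 2 of the 9 assignments meet the threshold.

2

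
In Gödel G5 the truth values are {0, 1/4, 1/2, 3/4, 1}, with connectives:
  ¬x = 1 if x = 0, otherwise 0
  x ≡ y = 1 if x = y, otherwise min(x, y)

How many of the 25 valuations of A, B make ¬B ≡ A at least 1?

5

value 1: 5 assignments (counts)
value 3/4: 1 assignment
value 1/2: 1 assignment
value 1/4: 1 assignment
value 0: 17 assignments
So 5 of the 25 assignments meet the threshold.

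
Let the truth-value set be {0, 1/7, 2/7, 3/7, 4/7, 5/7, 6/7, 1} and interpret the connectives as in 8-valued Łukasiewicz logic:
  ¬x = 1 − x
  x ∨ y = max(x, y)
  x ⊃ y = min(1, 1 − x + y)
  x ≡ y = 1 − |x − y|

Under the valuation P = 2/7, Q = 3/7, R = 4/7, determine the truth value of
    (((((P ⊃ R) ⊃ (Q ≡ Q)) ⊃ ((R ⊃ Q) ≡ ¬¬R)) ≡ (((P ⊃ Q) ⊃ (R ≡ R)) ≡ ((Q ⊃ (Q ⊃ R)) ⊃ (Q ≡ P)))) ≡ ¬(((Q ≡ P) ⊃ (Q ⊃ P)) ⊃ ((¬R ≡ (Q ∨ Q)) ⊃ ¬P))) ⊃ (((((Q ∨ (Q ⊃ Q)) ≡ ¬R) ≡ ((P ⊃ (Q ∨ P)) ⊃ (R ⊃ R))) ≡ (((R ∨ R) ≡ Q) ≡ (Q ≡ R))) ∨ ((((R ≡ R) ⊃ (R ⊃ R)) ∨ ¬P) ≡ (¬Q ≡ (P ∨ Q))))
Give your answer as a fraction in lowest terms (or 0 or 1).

P ⊃ R = 2/7 ⊃ 4/7 = 1
Q ≡ Q = 3/7 ≡ 3/7 = 1
(P ⊃ R) ⊃ (Q ≡ Q) = 1 ⊃ 1 = 1
R ⊃ Q = 4/7 ⊃ 3/7 = 6/7
¬R = ¬4/7 = 3/7
¬¬R = ¬3/7 = 4/7
(R ⊃ Q) ≡ ¬¬R = 6/7 ≡ 4/7 = 5/7
((P ⊃ R) ⊃ (Q ≡ Q)) ⊃ ((R ⊃ Q) ≡ ¬¬R) = 1 ⊃ 5/7 = 5/7
P ⊃ Q = 2/7 ⊃ 3/7 = 1
R ≡ R = 4/7 ≡ 4/7 = 1
(P ⊃ Q) ⊃ (R ≡ R) = 1 ⊃ 1 = 1
Q ⊃ R = 3/7 ⊃ 4/7 = 1
Q ⊃ (Q ⊃ R) = 3/7 ⊃ 1 = 1
Q ≡ P = 3/7 ≡ 2/7 = 6/7
(Q ⊃ (Q ⊃ R)) ⊃ (Q ≡ P) = 1 ⊃ 6/7 = 6/7
((P ⊃ Q) ⊃ (R ≡ R)) ≡ ((Q ⊃ (Q ⊃ R)) ⊃ (Q ≡ P)) = 1 ≡ 6/7 = 6/7
(((P ⊃ R) ⊃ (Q ≡ Q)) ⊃ ((R ⊃ Q) ≡ ¬¬R)) ≡ (((P ⊃ Q) ⊃ (R ≡ R)) ≡ ((Q ⊃ (Q ⊃ R)) ⊃ (Q ≡ P))) = 5/7 ≡ 6/7 = 6/7
Q ≡ P = 3/7 ≡ 2/7 = 6/7
Q ⊃ P = 3/7 ⊃ 2/7 = 6/7
(Q ≡ P) ⊃ (Q ⊃ P) = 6/7 ⊃ 6/7 = 1
¬R = ¬4/7 = 3/7
Q ∨ Q = 3/7 ∨ 3/7 = 3/7
¬R ≡ (Q ∨ Q) = 3/7 ≡ 3/7 = 1
¬P = ¬2/7 = 5/7
(¬R ≡ (Q ∨ Q)) ⊃ ¬P = 1 ⊃ 5/7 = 5/7
((Q ≡ P) ⊃ (Q ⊃ P)) ⊃ ((¬R ≡ (Q ∨ Q)) ⊃ ¬P) = 1 ⊃ 5/7 = 5/7
¬(((Q ≡ P) ⊃ (Q ⊃ P)) ⊃ ((¬R ≡ (Q ∨ Q)) ⊃ ¬P)) = ¬5/7 = 2/7
((((P ⊃ R) ⊃ (Q ≡ Q)) ⊃ ((R ⊃ Q) ≡ ¬¬R)) ≡ (((P ⊃ Q) ⊃ (R ≡ R)) ≡ ((Q ⊃ (Q ⊃ R)) ⊃ (Q ≡ P)))) ≡ ¬(((Q ≡ P) ⊃ (Q ⊃ P)) ⊃ ((¬R ≡ (Q ∨ Q)) ⊃ ¬P)) = 6/7 ≡ 2/7 = 3/7
Q ⊃ Q = 3/7 ⊃ 3/7 = 1
Q ∨ (Q ⊃ Q) = 3/7 ∨ 1 = 1
¬R = ¬4/7 = 3/7
(Q ∨ (Q ⊃ Q)) ≡ ¬R = 1 ≡ 3/7 = 3/7
Q ∨ P = 3/7 ∨ 2/7 = 3/7
P ⊃ (Q ∨ P) = 2/7 ⊃ 3/7 = 1
R ⊃ R = 4/7 ⊃ 4/7 = 1
(P ⊃ (Q ∨ P)) ⊃ (R ⊃ R) = 1 ⊃ 1 = 1
((Q ∨ (Q ⊃ Q)) ≡ ¬R) ≡ ((P ⊃ (Q ∨ P)) ⊃ (R ⊃ R)) = 3/7 ≡ 1 = 3/7
R ∨ R = 4/7 ∨ 4/7 = 4/7
(R ∨ R) ≡ Q = 4/7 ≡ 3/7 = 6/7
Q ≡ R = 3/7 ≡ 4/7 = 6/7
((R ∨ R) ≡ Q) ≡ (Q ≡ R) = 6/7 ≡ 6/7 = 1
(((Q ∨ (Q ⊃ Q)) ≡ ¬R) ≡ ((P ⊃ (Q ∨ P)) ⊃ (R ⊃ R))) ≡ (((R ∨ R) ≡ Q) ≡ (Q ≡ R)) = 3/7 ≡ 1 = 3/7
R ≡ R = 4/7 ≡ 4/7 = 1
R ⊃ R = 4/7 ⊃ 4/7 = 1
(R ≡ R) ⊃ (R ⊃ R) = 1 ⊃ 1 = 1
¬P = ¬2/7 = 5/7
((R ≡ R) ⊃ (R ⊃ R)) ∨ ¬P = 1 ∨ 5/7 = 1
¬Q = ¬3/7 = 4/7
P ∨ Q = 2/7 ∨ 3/7 = 3/7
¬Q ≡ (P ∨ Q) = 4/7 ≡ 3/7 = 6/7
(((R ≡ R) ⊃ (R ⊃ R)) ∨ ¬P) ≡ (¬Q ≡ (P ∨ Q)) = 1 ≡ 6/7 = 6/7
((((Q ∨ (Q ⊃ Q)) ≡ ¬R) ≡ ((P ⊃ (Q ∨ P)) ⊃ (R ⊃ R))) ≡ (((R ∨ R) ≡ Q) ≡ (Q ≡ R))) ∨ ((((R ≡ R) ⊃ (R ⊃ R)) ∨ ¬P) ≡ (¬Q ≡ (P ∨ Q))) = 3/7 ∨ 6/7 = 6/7
(((((P ⊃ R) ⊃ (Q ≡ Q)) ⊃ ((R ⊃ Q) ≡ ¬¬R)) ≡ (((P ⊃ Q) ⊃ (R ≡ R)) ≡ ((Q ⊃ (Q ⊃ R)) ⊃ (Q ≡ P)))) ≡ ¬(((Q ≡ P) ⊃ (Q ⊃ P)) ⊃ ((¬R ≡ (Q ∨ Q)) ⊃ ¬P))) ⊃ (((((Q ∨ (Q ⊃ Q)) ≡ ¬R) ≡ ((P ⊃ (Q ∨ P)) ⊃ (R ⊃ R))) ≡ (((R ∨ R) ≡ Q) ≡ (Q ≡ R))) ∨ ((((R ≡ R) ⊃ (R ⊃ R)) ∨ ¬P) ≡ (¬Q ≡ (P ∨ Q)))) = 3/7 ⊃ 6/7 = 1

1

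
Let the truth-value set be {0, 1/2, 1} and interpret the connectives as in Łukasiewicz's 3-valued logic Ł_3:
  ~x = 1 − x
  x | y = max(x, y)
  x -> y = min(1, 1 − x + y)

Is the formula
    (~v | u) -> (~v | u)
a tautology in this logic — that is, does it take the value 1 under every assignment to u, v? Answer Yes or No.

u = 0, v = 0 ↦ 1
u = 0, v = 1/2 ↦ 1
u = 0, v = 1 ↦ 1
u = 1/2, v = 0 ↦ 1
u = 1/2, v = 1/2 ↦ 1
u = 1/2, v = 1 ↦ 1
u = 1, v = 0 ↦ 1
u = 1, v = 1/2 ↦ 1
u = 1, v = 1 ↦ 1
Every assignment gives a value ≥ 1.

Yes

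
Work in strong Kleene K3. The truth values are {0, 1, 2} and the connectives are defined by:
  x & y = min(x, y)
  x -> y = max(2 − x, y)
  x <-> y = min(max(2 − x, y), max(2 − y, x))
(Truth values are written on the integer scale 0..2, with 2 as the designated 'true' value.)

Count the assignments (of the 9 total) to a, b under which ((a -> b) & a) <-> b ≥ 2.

3

a = 0, b = 0 ↦ 2  ≥
a = 0, b = 1 ↦ 1  <
a = 0, b = 2 ↦ 0  <
a = 1, b = 0 ↦ 1  <
a = 1, b = 1 ↦ 1  <
a = 1, b = 2 ↦ 1  <
a = 2, b = 0 ↦ 2  ≥
a = 2, b = 1 ↦ 1  <
a = 2, b = 2 ↦ 2  ≥
So 3 of the 9 assignments meet the threshold.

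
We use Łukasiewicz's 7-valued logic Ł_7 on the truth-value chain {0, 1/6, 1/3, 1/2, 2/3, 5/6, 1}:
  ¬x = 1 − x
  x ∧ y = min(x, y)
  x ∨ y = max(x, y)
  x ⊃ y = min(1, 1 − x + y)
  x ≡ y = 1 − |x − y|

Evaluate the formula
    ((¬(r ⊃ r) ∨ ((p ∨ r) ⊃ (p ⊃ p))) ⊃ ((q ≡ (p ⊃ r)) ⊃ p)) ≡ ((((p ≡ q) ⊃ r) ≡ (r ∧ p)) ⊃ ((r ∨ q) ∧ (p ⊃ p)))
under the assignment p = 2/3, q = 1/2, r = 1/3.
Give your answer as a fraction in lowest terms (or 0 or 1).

r ⊃ r = 1/3 ⊃ 1/3 = 1
¬(r ⊃ r) = ¬1 = 0
p ∨ r = 2/3 ∨ 1/3 = 2/3
p ⊃ p = 2/3 ⊃ 2/3 = 1
(p ∨ r) ⊃ (p ⊃ p) = 2/3 ⊃ 1 = 1
¬(r ⊃ r) ∨ ((p ∨ r) ⊃ (p ⊃ p)) = 0 ∨ 1 = 1
p ⊃ r = 2/3 ⊃ 1/3 = 2/3
q ≡ (p ⊃ r) = 1/2 ≡ 2/3 = 5/6
(q ≡ (p ⊃ r)) ⊃ p = 5/6 ⊃ 2/3 = 5/6
(¬(r ⊃ r) ∨ ((p ∨ r) ⊃ (p ⊃ p))) ⊃ ((q ≡ (p ⊃ r)) ⊃ p) = 1 ⊃ 5/6 = 5/6
p ≡ q = 2/3 ≡ 1/2 = 5/6
(p ≡ q) ⊃ r = 5/6 ⊃ 1/3 = 1/2
r ∧ p = 1/3 ∧ 2/3 = 1/3
((p ≡ q) ⊃ r) ≡ (r ∧ p) = 1/2 ≡ 1/3 = 5/6
r ∨ q = 1/3 ∨ 1/2 = 1/2
p ⊃ p = 2/3 ⊃ 2/3 = 1
(r ∨ q) ∧ (p ⊃ p) = 1/2 ∧ 1 = 1/2
(((p ≡ q) ⊃ r) ≡ (r ∧ p)) ⊃ ((r ∨ q) ∧ (p ⊃ p)) = 5/6 ⊃ 1/2 = 2/3
((¬(r ⊃ r) ∨ ((p ∨ r) ⊃ (p ⊃ p))) ⊃ ((q ≡ (p ⊃ r)) ⊃ p)) ≡ ((((p ≡ q) ⊃ r) ≡ (r ∧ p)) ⊃ ((r ∨ q) ∧ (p ⊃ p))) = 5/6 ≡ 2/3 = 5/6

5/6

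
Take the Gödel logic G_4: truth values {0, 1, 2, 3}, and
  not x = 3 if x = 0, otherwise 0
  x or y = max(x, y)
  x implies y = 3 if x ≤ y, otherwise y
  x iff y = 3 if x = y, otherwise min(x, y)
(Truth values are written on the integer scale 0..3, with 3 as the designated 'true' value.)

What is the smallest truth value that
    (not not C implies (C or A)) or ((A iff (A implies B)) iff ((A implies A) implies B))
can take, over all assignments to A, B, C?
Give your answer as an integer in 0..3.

1

Take A = 0, B = 1, C = 1:
not C = not 1 = 0
not not C = not 0 = 3
C or A = 1 or 0 = 1
not not C implies (C or A) = 3 implies 1 = 1
A implies B = 0 implies 1 = 3
A iff (A implies B) = 0 iff 3 = 0
A implies A = 0 implies 0 = 3
(A implies A) implies B = 3 implies 1 = 1
(A iff (A implies B)) iff ((A implies A) implies B) = 0 iff 1 = 0
(not not C implies (C or A)) or ((A iff (A implies B)) iff ((A implies A) implies B)) = 1 or 0 = 1
No assignment yields a value below 1, so this is the minimum.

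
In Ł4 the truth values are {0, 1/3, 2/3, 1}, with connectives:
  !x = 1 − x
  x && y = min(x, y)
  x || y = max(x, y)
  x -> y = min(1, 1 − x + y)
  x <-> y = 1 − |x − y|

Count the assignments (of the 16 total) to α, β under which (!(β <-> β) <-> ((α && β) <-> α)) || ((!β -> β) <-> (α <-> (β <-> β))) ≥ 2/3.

α = 0, β = 0 ↦ 1  ≥
α = 0, β = 1/3 ↦ 1/3  <
α = 0, β = 2/3 ↦ 0  <
α = 0, β = 1 ↦ 0  <
α = 1/3, β = 0 ↦ 2/3  ≥
α = 1/3, β = 1/3 ↦ 2/3  ≥
α = 1/3, β = 2/3 ↦ 1/3  <
α = 1/3, β = 1 ↦ 1/3  <
α = 2/3, β = 0 ↦ 2/3  ≥
α = 2/3, β = 1/3 ↦ 1  ≥
α = 2/3, β = 2/3 ↦ 2/3  ≥
α = 2/3, β = 1 ↦ 2/3  ≥
α = 1, β = 0 ↦ 1  ≥
α = 1, β = 1/3 ↦ 2/3  ≥
α = 1, β = 2/3 ↦ 1  ≥
α = 1, β = 1 ↦ 1  ≥
So 11 of the 16 assignments meet the threshold.

11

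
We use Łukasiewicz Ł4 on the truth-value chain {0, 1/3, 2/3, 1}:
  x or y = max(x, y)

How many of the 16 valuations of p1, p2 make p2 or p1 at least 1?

7

p1 = 0, p2 = 0 ↦ 0  <
p1 = 0, p2 = 1/3 ↦ 1/3  <
p1 = 0, p2 = 2/3 ↦ 2/3  <
p1 = 0, p2 = 1 ↦ 1  ≥
p1 = 1/3, p2 = 0 ↦ 1/3  <
p1 = 1/3, p2 = 1/3 ↦ 1/3  <
p1 = 1/3, p2 = 2/3 ↦ 2/3  <
p1 = 1/3, p2 = 1 ↦ 1  ≥
p1 = 2/3, p2 = 0 ↦ 2/3  <
p1 = 2/3, p2 = 1/3 ↦ 2/3  <
p1 = 2/3, p2 = 2/3 ↦ 2/3  <
p1 = 2/3, p2 = 1 ↦ 1  ≥
p1 = 1, p2 = 0 ↦ 1  ≥
p1 = 1, p2 = 1/3 ↦ 1  ≥
p1 = 1, p2 = 2/3 ↦ 1  ≥
p1 = 1, p2 = 1 ↦ 1  ≥
So 7 of the 16 assignments meet the threshold.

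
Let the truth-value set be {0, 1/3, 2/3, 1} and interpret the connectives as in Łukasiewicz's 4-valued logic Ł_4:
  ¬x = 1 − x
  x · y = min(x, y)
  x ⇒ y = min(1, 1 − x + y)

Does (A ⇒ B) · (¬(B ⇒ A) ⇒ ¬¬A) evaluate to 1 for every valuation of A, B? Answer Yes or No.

No

Counterexample: take A = 0, B = 1/3.
A ⇒ B = 0 ⇒ 1/3 = 1
B ⇒ A = 1/3 ⇒ 0 = 2/3
¬(B ⇒ A) = ¬2/3 = 1/3
¬A = ¬0 = 1
¬¬A = ¬1 = 0
¬(B ⇒ A) ⇒ ¬¬A = 1/3 ⇒ 0 = 2/3
(A ⇒ B) · (¬(B ⇒ A) ⇒ ¬¬A) = 1 · 2/3 = 2/3
This gives 2/3 ≠ 1.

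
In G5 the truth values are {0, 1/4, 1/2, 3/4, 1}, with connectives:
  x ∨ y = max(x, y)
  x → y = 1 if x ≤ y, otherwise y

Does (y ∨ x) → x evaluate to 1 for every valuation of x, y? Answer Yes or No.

No

Counterexample: take x = 0, y = 1/4.
y ∨ x = 1/4 ∨ 0 = 1/4
(y ∨ x) → x = 1/4 → 0 = 0
This gives 0 ≠ 1.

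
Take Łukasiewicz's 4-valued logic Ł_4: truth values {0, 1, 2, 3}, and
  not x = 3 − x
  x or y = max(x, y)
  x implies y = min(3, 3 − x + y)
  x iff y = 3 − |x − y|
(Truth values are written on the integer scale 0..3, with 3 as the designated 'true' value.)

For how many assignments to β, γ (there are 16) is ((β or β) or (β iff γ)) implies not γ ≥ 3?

β = 0, γ = 0 ↦ 3  ≥
β = 0, γ = 1 ↦ 3  ≥
β = 0, γ = 2 ↦ 3  ≥
β = 0, γ = 3 ↦ 3  ≥
β = 1, γ = 0 ↦ 3  ≥
β = 1, γ = 1 ↦ 2  <
β = 1, γ = 2 ↦ 2  <
β = 1, γ = 3 ↦ 2  <
β = 2, γ = 0 ↦ 3  ≥
β = 2, γ = 1 ↦ 3  ≥
β = 2, γ = 2 ↦ 1  <
β = 2, γ = 3 ↦ 1  <
β = 3, γ = 0 ↦ 3  ≥
β = 3, γ = 1 ↦ 2  <
β = 3, γ = 2 ↦ 1  <
β = 3, γ = 3 ↦ 0  <
So 8 of the 16 assignments meet the threshold.

8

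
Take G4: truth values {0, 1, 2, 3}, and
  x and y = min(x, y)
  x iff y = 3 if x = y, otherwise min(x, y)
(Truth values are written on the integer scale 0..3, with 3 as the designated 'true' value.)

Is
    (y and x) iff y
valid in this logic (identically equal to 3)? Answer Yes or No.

Counterexample: take x = 0, y = 1.
y and x = 1 and 0 = 0
(y and x) iff y = 0 iff 1 = 0
This gives 0 ≠ 3.

No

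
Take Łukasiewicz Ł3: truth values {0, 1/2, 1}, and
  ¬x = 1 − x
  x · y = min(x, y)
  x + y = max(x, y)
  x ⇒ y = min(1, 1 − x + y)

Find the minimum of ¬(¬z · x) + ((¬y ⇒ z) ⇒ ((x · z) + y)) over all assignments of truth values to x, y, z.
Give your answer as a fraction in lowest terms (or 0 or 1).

1/2

Take x = 1/2, y = 1/2, z = 1/2:
¬z = ¬1/2 = 1/2
¬z · x = 1/2 · 1/2 = 1/2
¬(¬z · x) = ¬1/2 = 1/2
¬y = ¬1/2 = 1/2
¬y ⇒ z = 1/2 ⇒ 1/2 = 1
x · z = 1/2 · 1/2 = 1/2
(x · z) + y = 1/2 + 1/2 = 1/2
(¬y ⇒ z) ⇒ ((x · z) + y) = 1 ⇒ 1/2 = 1/2
¬(¬z · x) + ((¬y ⇒ z) ⇒ ((x · z) + y)) = 1/2 + 1/2 = 1/2
No assignment yields a value below 1/2, so this is the minimum.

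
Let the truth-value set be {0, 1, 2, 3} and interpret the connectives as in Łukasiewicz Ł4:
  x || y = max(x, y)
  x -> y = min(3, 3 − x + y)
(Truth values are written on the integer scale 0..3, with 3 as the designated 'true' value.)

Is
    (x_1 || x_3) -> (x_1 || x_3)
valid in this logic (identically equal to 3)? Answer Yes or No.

Yes

x_1 = 0, x_3 = 0 ↦ 3
x_1 = 0, x_3 = 1 ↦ 3
x_1 = 0, x_3 = 2 ↦ 3
x_1 = 0, x_3 = 3 ↦ 3
x_1 = 1, x_3 = 0 ↦ 3
x_1 = 1, x_3 = 1 ↦ 3
x_1 = 1, x_3 = 2 ↦ 3
x_1 = 1, x_3 = 3 ↦ 3
x_1 = 2, x_3 = 0 ↦ 3
x_1 = 2, x_3 = 1 ↦ 3
x_1 = 2, x_3 = 2 ↦ 3
x_1 = 2, x_3 = 3 ↦ 3
x_1 = 3, x_3 = 0 ↦ 3
x_1 = 3, x_3 = 1 ↦ 3
x_1 = 3, x_3 = 2 ↦ 3
x_1 = 3, x_3 = 3 ↦ 3
Every assignment gives a value ≥ 3.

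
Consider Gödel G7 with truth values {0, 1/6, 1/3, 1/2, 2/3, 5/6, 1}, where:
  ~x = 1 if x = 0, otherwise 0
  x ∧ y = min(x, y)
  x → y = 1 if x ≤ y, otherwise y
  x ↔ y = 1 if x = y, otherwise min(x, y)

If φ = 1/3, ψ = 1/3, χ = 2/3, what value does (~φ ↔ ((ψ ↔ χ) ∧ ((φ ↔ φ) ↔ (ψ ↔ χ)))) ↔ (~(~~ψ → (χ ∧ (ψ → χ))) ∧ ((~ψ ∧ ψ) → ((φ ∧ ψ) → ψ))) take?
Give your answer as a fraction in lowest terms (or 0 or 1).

~φ = ~1/3 = 0
ψ ↔ χ = 1/3 ↔ 2/3 = 1/3
φ ↔ φ = 1/3 ↔ 1/3 = 1
ψ ↔ χ = 1/3 ↔ 2/3 = 1/3
(φ ↔ φ) ↔ (ψ ↔ χ) = 1 ↔ 1/3 = 1/3
(ψ ↔ χ) ∧ ((φ ↔ φ) ↔ (ψ ↔ χ)) = 1/3 ∧ 1/3 = 1/3
~φ ↔ ((ψ ↔ χ) ∧ ((φ ↔ φ) ↔ (ψ ↔ χ))) = 0 ↔ 1/3 = 0
~ψ = ~1/3 = 0
~~ψ = ~0 = 1
ψ → χ = 1/3 → 2/3 = 1
χ ∧ (ψ → χ) = 2/3 ∧ 1 = 2/3
~~ψ → (χ ∧ (ψ → χ)) = 1 → 2/3 = 2/3
~(~~ψ → (χ ∧ (ψ → χ))) = ~2/3 = 0
~ψ = ~1/3 = 0
~ψ ∧ ψ = 0 ∧ 1/3 = 0
φ ∧ ψ = 1/3 ∧ 1/3 = 1/3
(φ ∧ ψ) → ψ = 1/3 → 1/3 = 1
(~ψ ∧ ψ) → ((φ ∧ ψ) → ψ) = 0 → 1 = 1
~(~~ψ → (χ ∧ (ψ → χ))) ∧ ((~ψ ∧ ψ) → ((φ ∧ ψ) → ψ)) = 0 ∧ 1 = 0
(~φ ↔ ((ψ ↔ χ) ∧ ((φ ↔ φ) ↔ (ψ ↔ χ)))) ↔ (~(~~ψ → (χ ∧ (ψ → χ))) ∧ ((~ψ ∧ ψ) → ((φ ∧ ψ) → ψ))) = 0 ↔ 0 = 1

1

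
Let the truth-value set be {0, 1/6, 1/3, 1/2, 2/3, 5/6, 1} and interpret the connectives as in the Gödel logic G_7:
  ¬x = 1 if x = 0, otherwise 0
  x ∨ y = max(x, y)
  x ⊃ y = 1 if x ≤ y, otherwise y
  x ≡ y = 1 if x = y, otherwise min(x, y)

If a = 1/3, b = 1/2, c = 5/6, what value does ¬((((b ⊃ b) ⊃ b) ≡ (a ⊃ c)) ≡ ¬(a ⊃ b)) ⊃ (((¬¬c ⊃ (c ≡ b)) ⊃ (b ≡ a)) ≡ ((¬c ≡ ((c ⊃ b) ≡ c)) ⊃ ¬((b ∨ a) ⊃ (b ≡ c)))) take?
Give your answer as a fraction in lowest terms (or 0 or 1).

b ⊃ b = 1/2 ⊃ 1/2 = 1
(b ⊃ b) ⊃ b = 1 ⊃ 1/2 = 1/2
a ⊃ c = 1/3 ⊃ 5/6 = 1
((b ⊃ b) ⊃ b) ≡ (a ⊃ c) = 1/2 ≡ 1 = 1/2
a ⊃ b = 1/3 ⊃ 1/2 = 1
¬(a ⊃ b) = ¬1 = 0
(((b ⊃ b) ⊃ b) ≡ (a ⊃ c)) ≡ ¬(a ⊃ b) = 1/2 ≡ 0 = 0
¬((((b ⊃ b) ⊃ b) ≡ (a ⊃ c)) ≡ ¬(a ⊃ b)) = ¬0 = 1
¬c = ¬5/6 = 0
¬¬c = ¬0 = 1
c ≡ b = 5/6 ≡ 1/2 = 1/2
¬¬c ⊃ (c ≡ b) = 1 ⊃ 1/2 = 1/2
b ≡ a = 1/2 ≡ 1/3 = 1/3
(¬¬c ⊃ (c ≡ b)) ⊃ (b ≡ a) = 1/2 ⊃ 1/3 = 1/3
¬c = ¬5/6 = 0
c ⊃ b = 5/6 ⊃ 1/2 = 1/2
(c ⊃ b) ≡ c = 1/2 ≡ 5/6 = 1/2
¬c ≡ ((c ⊃ b) ≡ c) = 0 ≡ 1/2 = 0
b ∨ a = 1/2 ∨ 1/3 = 1/2
b ≡ c = 1/2 ≡ 5/6 = 1/2
(b ∨ a) ⊃ (b ≡ c) = 1/2 ⊃ 1/2 = 1
¬((b ∨ a) ⊃ (b ≡ c)) = ¬1 = 0
(¬c ≡ ((c ⊃ b) ≡ c)) ⊃ ¬((b ∨ a) ⊃ (b ≡ c)) = 0 ⊃ 0 = 1
((¬¬c ⊃ (c ≡ b)) ⊃ (b ≡ a)) ≡ ((¬c ≡ ((c ⊃ b) ≡ c)) ⊃ ¬((b ∨ a) ⊃ (b ≡ c))) = 1/3 ≡ 1 = 1/3
¬((((b ⊃ b) ⊃ b) ≡ (a ⊃ c)) ≡ ¬(a ⊃ b)) ⊃ (((¬¬c ⊃ (c ≡ b)) ⊃ (b ≡ a)) ≡ ((¬c ≡ ((c ⊃ b) ≡ c)) ⊃ ¬((b ∨ a) ⊃ (b ≡ c)))) = 1 ⊃ 1/3 = 1/3

1/3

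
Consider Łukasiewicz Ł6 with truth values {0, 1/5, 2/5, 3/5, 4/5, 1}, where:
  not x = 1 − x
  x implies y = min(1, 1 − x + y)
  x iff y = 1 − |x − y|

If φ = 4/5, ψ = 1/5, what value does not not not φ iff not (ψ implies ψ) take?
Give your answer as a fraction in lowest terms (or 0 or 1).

not φ = not 4/5 = 1/5
not not φ = not 1/5 = 4/5
not not not φ = not 4/5 = 1/5
ψ implies ψ = 1/5 implies 1/5 = 1
not (ψ implies ψ) = not 1 = 0
not not not φ iff not (ψ implies ψ) = 1/5 iff 0 = 4/5

4/5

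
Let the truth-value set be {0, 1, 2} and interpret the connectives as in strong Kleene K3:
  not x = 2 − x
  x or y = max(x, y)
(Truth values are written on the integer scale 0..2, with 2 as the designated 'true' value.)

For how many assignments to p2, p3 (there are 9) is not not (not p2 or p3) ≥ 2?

5

p2 = 0, p3 = 0 ↦ 2  ≥
p2 = 0, p3 = 1 ↦ 2  ≥
p2 = 0, p3 = 2 ↦ 2  ≥
p2 = 1, p3 = 0 ↦ 1  <
p2 = 1, p3 = 1 ↦ 1  <
p2 = 1, p3 = 2 ↦ 2  ≥
p2 = 2, p3 = 0 ↦ 0  <
p2 = 2, p3 = 1 ↦ 1  <
p2 = 2, p3 = 2 ↦ 2  ≥
So 5 of the 9 assignments meet the threshold.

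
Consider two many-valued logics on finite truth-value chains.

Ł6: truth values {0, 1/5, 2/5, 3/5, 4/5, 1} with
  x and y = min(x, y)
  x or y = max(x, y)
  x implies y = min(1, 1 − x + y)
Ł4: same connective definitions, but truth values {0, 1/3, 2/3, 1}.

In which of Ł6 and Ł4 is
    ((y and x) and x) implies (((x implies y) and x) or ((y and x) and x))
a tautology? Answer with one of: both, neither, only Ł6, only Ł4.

In Ł6: every assignment gives 1 — tautology.
In Ł4: every assignment gives 1 — tautology.

both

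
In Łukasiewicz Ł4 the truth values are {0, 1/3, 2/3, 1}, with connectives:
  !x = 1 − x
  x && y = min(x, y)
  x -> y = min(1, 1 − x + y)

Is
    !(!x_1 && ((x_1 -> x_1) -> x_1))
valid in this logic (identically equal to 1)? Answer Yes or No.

Counterexample: take x_1 = 1/3.
!x_1 = !1/3 = 2/3
x_1 -> x_1 = 1/3 -> 1/3 = 1
(x_1 -> x_1) -> x_1 = 1 -> 1/3 = 1/3
!x_1 && ((x_1 -> x_1) -> x_1) = 2/3 && 1/3 = 1/3
!(!x_1 && ((x_1 -> x_1) -> x_1)) = !1/3 = 2/3
This gives 2/3 ≠ 1.

No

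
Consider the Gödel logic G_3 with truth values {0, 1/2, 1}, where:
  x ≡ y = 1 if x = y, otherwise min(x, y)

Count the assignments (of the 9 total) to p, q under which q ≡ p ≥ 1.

3

p = 0, q = 0 ↦ 1  ≥
p = 0, q = 1/2 ↦ 0  <
p = 0, q = 1 ↦ 0  <
p = 1/2, q = 0 ↦ 0  <
p = 1/2, q = 1/2 ↦ 1  ≥
p = 1/2, q = 1 ↦ 1/2  <
p = 1, q = 0 ↦ 0  <
p = 1, q = 1/2 ↦ 1/2  <
p = 1, q = 1 ↦ 1  ≥
So 3 of the 9 assignments meet the threshold.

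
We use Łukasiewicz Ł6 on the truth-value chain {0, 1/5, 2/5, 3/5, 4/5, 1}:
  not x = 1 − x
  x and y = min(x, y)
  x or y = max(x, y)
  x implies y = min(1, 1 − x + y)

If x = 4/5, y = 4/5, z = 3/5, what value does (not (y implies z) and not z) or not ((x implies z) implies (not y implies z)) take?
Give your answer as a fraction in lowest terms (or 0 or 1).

1/5

y implies z = 4/5 implies 3/5 = 4/5
not (y implies z) = not 4/5 = 1/5
not z = not 3/5 = 2/5
not (y implies z) and not z = 1/5 and 2/5 = 1/5
x implies z = 4/5 implies 3/5 = 4/5
not y = not 4/5 = 1/5
not y implies z = 1/5 implies 3/5 = 1
(x implies z) implies (not y implies z) = 4/5 implies 1 = 1
not ((x implies z) implies (not y implies z)) = not 1 = 0
(not (y implies z) and not z) or not ((x implies z) implies (not y implies z)) = 1/5 or 0 = 1/5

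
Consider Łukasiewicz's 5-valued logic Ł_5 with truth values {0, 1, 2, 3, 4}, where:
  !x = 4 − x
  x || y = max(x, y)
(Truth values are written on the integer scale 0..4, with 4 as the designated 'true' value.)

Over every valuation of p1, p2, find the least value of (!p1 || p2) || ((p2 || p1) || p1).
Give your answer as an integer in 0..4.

Take p1 = 2, p2 = 0:
!p1 = !2 = 2
!p1 || p2 = 2 || 0 = 2
p2 || p1 = 0 || 2 = 2
(p2 || p1) || p1 = 2 || 2 = 2
(!p1 || p2) || ((p2 || p1) || p1) = 2 || 2 = 2
No assignment yields a value below 2, so this is the minimum.

2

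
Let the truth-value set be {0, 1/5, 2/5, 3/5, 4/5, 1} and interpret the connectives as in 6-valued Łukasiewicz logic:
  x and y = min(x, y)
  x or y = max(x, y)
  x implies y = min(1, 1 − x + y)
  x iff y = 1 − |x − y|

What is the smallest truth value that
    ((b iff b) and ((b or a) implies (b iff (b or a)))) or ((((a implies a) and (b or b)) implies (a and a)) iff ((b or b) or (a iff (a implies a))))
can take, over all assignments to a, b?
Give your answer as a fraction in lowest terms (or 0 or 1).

4/5

Take a = 3/5, b = 0:
b iff b = 0 iff 0 = 1
b or a = 0 or 3/5 = 3/5
b or a = 0 or 3/5 = 3/5
b iff (b or a) = 0 iff 3/5 = 2/5
(b or a) implies (b iff (b or a)) = 3/5 implies 2/5 = 4/5
(b iff b) and ((b or a) implies (b iff (b or a))) = 1 and 4/5 = 4/5
a implies a = 3/5 implies 3/5 = 1
b or b = 0 or 0 = 0
(a implies a) and (b or b) = 1 and 0 = 0
a and a = 3/5 and 3/5 = 3/5
((a implies a) and (b or b)) implies (a and a) = 0 implies 3/5 = 1
b or b = 0 or 0 = 0
a implies a = 3/5 implies 3/5 = 1
a iff (a implies a) = 3/5 iff 1 = 3/5
(b or b) or (a iff (a implies a)) = 0 or 3/5 = 3/5
(((a implies a) and (b or b)) implies (a and a)) iff ((b or b) or (a iff (a implies a))) = 1 iff 3/5 = 3/5
((b iff b) and ((b or a) implies (b iff (b or a)))) or ((((a implies a) and (b or b)) implies (a and a)) iff ((b or b) or (a iff (a implies a)))) = 4/5 or 3/5 = 4/5
No assignment yields a value below 4/5, so this is the minimum.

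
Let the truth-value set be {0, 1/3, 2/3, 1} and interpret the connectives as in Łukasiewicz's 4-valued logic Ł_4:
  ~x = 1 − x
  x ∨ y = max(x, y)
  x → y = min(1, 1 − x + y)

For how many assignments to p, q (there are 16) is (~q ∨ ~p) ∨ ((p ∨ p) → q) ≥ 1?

p = 0, q = 0 ↦ 1  ≥
p = 0, q = 1/3 ↦ 1  ≥
p = 0, q = 2/3 ↦ 1  ≥
p = 0, q = 1 ↦ 1  ≥
p = 1/3, q = 0 ↦ 1  ≥
p = 1/3, q = 1/3 ↦ 1  ≥
p = 1/3, q = 2/3 ↦ 1  ≥
p = 1/3, q = 1 ↦ 1  ≥
p = 2/3, q = 0 ↦ 1  ≥
p = 2/3, q = 1/3 ↦ 2/3  <
p = 2/3, q = 2/3 ↦ 1  ≥
p = 2/3, q = 1 ↦ 1  ≥
p = 1, q = 0 ↦ 1  ≥
p = 1, q = 1/3 ↦ 2/3  <
p = 1, q = 2/3 ↦ 2/3  <
p = 1, q = 1 ↦ 1  ≥
So 13 of the 16 assignments meet the threshold.

13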